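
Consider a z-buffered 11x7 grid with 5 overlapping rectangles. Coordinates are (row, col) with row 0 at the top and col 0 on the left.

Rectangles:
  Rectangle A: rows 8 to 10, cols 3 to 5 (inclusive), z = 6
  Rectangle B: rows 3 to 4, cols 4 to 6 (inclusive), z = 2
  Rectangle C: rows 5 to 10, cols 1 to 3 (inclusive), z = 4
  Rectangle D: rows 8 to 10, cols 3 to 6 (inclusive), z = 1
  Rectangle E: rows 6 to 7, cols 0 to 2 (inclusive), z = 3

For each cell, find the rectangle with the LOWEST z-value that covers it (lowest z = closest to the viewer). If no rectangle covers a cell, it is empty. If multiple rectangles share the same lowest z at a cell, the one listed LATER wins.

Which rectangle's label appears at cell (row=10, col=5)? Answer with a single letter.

Check cell (10,5):
  A: rows 8-10 cols 3-5 z=6 -> covers; best now A (z=6)
  B: rows 3-4 cols 4-6 -> outside (row miss)
  C: rows 5-10 cols 1-3 -> outside (col miss)
  D: rows 8-10 cols 3-6 z=1 -> covers; best now D (z=1)
  E: rows 6-7 cols 0-2 -> outside (row miss)
Winner: D at z=1

Answer: D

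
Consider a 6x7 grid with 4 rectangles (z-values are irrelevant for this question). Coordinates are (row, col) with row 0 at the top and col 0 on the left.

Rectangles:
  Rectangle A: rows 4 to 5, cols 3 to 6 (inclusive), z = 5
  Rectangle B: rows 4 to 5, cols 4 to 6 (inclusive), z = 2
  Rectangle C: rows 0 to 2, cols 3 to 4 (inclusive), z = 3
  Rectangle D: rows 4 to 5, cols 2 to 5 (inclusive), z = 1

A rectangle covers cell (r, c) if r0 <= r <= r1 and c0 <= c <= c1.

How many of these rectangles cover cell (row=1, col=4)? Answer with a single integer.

Answer: 1

Derivation:
Check cell (1,4):
  A: rows 4-5 cols 3-6 -> outside (row miss)
  B: rows 4-5 cols 4-6 -> outside (row miss)
  C: rows 0-2 cols 3-4 -> covers
  D: rows 4-5 cols 2-5 -> outside (row miss)
Count covering = 1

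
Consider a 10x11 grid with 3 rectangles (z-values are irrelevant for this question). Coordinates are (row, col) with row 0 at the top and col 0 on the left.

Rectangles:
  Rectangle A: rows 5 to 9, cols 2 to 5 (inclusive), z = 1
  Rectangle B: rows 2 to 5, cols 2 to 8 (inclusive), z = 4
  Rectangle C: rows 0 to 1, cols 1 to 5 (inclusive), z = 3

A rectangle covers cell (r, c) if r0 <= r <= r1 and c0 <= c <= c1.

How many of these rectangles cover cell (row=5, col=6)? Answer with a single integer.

Answer: 1

Derivation:
Check cell (5,6):
  A: rows 5-9 cols 2-5 -> outside (col miss)
  B: rows 2-5 cols 2-8 -> covers
  C: rows 0-1 cols 1-5 -> outside (row miss)
Count covering = 1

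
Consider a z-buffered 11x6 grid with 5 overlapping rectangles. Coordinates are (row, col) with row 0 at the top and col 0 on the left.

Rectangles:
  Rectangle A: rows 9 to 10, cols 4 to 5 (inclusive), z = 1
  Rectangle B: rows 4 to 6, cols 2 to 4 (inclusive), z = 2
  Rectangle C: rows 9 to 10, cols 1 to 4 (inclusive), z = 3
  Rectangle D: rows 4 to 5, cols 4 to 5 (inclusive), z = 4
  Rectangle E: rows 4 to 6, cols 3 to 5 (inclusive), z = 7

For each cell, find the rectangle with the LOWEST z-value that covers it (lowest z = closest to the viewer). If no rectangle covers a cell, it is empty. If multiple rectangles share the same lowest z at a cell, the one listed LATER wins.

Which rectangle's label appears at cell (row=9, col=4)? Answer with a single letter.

Answer: A

Derivation:
Check cell (9,4):
  A: rows 9-10 cols 4-5 z=1 -> covers; best now A (z=1)
  B: rows 4-6 cols 2-4 -> outside (row miss)
  C: rows 9-10 cols 1-4 z=3 -> covers; best now A (z=1)
  D: rows 4-5 cols 4-5 -> outside (row miss)
  E: rows 4-6 cols 3-5 -> outside (row miss)
Winner: A at z=1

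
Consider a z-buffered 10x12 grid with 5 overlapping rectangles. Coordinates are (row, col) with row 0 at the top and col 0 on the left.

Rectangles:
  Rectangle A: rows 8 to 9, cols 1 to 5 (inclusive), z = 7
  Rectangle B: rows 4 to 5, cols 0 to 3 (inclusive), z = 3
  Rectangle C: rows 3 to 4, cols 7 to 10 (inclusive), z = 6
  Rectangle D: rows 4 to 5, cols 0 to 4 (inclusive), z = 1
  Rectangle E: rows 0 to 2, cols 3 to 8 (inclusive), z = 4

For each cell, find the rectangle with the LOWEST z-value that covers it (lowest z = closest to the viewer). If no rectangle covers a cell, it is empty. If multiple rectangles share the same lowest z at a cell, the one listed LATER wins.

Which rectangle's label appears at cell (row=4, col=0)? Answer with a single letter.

Check cell (4,0):
  A: rows 8-9 cols 1-5 -> outside (row miss)
  B: rows 4-5 cols 0-3 z=3 -> covers; best now B (z=3)
  C: rows 3-4 cols 7-10 -> outside (col miss)
  D: rows 4-5 cols 0-4 z=1 -> covers; best now D (z=1)
  E: rows 0-2 cols 3-8 -> outside (row miss)
Winner: D at z=1

Answer: D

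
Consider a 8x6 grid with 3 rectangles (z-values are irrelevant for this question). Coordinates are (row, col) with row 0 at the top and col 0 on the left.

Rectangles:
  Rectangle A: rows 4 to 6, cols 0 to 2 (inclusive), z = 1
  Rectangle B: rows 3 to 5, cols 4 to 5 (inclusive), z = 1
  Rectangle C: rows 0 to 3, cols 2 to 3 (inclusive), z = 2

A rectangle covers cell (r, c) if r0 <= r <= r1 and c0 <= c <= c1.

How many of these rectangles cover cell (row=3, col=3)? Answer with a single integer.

Answer: 1

Derivation:
Check cell (3,3):
  A: rows 4-6 cols 0-2 -> outside (row miss)
  B: rows 3-5 cols 4-5 -> outside (col miss)
  C: rows 0-3 cols 2-3 -> covers
Count covering = 1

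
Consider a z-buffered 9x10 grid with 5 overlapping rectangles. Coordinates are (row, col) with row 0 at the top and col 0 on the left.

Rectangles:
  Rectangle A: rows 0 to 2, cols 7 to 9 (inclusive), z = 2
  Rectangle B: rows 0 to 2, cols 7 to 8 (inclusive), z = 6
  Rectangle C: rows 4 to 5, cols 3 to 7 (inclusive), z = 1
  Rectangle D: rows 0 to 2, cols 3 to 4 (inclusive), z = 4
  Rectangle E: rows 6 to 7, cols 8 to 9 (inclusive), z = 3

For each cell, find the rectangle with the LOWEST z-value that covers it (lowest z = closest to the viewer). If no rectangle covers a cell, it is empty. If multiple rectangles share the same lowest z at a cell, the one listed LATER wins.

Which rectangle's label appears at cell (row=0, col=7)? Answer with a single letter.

Check cell (0,7):
  A: rows 0-2 cols 7-9 z=2 -> covers; best now A (z=2)
  B: rows 0-2 cols 7-8 z=6 -> covers; best now A (z=2)
  C: rows 4-5 cols 3-7 -> outside (row miss)
  D: rows 0-2 cols 3-4 -> outside (col miss)
  E: rows 6-7 cols 8-9 -> outside (row miss)
Winner: A at z=2

Answer: A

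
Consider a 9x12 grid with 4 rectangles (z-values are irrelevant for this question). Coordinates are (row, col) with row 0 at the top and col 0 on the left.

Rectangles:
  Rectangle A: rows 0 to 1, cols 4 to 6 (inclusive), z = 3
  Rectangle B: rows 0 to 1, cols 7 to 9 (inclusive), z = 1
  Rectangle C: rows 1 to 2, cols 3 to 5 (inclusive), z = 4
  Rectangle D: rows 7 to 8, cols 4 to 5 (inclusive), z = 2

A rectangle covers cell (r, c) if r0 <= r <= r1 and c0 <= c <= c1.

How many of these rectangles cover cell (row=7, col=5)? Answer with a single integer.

Answer: 1

Derivation:
Check cell (7,5):
  A: rows 0-1 cols 4-6 -> outside (row miss)
  B: rows 0-1 cols 7-9 -> outside (row miss)
  C: rows 1-2 cols 3-5 -> outside (row miss)
  D: rows 7-8 cols 4-5 -> covers
Count covering = 1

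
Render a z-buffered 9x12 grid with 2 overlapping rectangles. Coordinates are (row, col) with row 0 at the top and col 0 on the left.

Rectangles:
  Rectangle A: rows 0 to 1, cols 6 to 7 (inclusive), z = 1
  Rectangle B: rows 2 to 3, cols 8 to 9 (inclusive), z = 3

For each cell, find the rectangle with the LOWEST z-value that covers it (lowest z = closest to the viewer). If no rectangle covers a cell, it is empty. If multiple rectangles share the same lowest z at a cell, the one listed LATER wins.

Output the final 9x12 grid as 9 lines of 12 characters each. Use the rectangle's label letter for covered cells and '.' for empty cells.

......AA....
......AA....
........BB..
........BB..
............
............
............
............
............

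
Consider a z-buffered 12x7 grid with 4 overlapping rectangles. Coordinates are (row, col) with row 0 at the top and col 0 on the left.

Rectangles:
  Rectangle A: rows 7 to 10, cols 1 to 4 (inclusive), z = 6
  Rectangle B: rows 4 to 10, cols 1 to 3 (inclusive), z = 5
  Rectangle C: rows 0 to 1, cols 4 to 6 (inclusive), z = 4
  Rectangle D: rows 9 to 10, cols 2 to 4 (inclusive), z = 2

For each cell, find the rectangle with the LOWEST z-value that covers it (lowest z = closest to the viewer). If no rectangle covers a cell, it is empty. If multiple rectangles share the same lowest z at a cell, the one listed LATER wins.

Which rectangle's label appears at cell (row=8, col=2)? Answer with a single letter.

Check cell (8,2):
  A: rows 7-10 cols 1-4 z=6 -> covers; best now A (z=6)
  B: rows 4-10 cols 1-3 z=5 -> covers; best now B (z=5)
  C: rows 0-1 cols 4-6 -> outside (row miss)
  D: rows 9-10 cols 2-4 -> outside (row miss)
Winner: B at z=5

Answer: B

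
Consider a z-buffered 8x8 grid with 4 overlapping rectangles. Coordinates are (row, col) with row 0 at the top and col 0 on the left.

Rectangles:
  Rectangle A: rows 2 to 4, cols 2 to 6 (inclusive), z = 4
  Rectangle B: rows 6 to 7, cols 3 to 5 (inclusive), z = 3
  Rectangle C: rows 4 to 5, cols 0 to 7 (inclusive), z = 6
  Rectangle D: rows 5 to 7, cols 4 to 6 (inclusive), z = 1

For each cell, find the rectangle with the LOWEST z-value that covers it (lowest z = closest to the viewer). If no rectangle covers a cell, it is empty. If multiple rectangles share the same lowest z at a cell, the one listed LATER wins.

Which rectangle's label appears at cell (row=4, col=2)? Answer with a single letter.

Answer: A

Derivation:
Check cell (4,2):
  A: rows 2-4 cols 2-6 z=4 -> covers; best now A (z=4)
  B: rows 6-7 cols 3-5 -> outside (row miss)
  C: rows 4-5 cols 0-7 z=6 -> covers; best now A (z=4)
  D: rows 5-7 cols 4-6 -> outside (row miss)
Winner: A at z=4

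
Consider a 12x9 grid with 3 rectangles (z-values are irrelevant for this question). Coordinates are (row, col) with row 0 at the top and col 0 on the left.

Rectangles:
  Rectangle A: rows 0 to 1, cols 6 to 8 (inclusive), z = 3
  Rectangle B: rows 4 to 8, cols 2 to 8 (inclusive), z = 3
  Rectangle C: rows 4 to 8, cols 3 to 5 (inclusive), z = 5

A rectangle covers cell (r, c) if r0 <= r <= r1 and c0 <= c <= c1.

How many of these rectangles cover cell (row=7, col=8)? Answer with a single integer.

Answer: 1

Derivation:
Check cell (7,8):
  A: rows 0-1 cols 6-8 -> outside (row miss)
  B: rows 4-8 cols 2-8 -> covers
  C: rows 4-8 cols 3-5 -> outside (col miss)
Count covering = 1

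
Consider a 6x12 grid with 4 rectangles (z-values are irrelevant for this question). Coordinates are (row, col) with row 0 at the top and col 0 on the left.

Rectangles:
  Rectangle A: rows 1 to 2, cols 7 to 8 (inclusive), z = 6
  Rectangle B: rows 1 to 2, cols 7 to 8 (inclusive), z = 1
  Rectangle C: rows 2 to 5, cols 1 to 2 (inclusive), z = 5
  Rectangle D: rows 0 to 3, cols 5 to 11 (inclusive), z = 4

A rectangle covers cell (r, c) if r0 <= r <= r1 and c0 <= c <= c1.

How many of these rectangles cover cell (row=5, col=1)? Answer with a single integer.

Check cell (5,1):
  A: rows 1-2 cols 7-8 -> outside (row miss)
  B: rows 1-2 cols 7-8 -> outside (row miss)
  C: rows 2-5 cols 1-2 -> covers
  D: rows 0-3 cols 5-11 -> outside (row miss)
Count covering = 1

Answer: 1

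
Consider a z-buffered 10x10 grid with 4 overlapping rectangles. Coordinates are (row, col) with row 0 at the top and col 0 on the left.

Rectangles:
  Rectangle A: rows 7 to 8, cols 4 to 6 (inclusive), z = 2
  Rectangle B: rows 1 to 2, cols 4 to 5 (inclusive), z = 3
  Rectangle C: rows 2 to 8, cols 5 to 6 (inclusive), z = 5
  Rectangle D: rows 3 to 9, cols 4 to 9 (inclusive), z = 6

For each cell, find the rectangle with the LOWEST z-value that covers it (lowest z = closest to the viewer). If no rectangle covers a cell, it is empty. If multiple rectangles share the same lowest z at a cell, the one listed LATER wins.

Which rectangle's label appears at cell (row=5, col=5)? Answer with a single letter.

Answer: C

Derivation:
Check cell (5,5):
  A: rows 7-8 cols 4-6 -> outside (row miss)
  B: rows 1-2 cols 4-5 -> outside (row miss)
  C: rows 2-8 cols 5-6 z=5 -> covers; best now C (z=5)
  D: rows 3-9 cols 4-9 z=6 -> covers; best now C (z=5)
Winner: C at z=5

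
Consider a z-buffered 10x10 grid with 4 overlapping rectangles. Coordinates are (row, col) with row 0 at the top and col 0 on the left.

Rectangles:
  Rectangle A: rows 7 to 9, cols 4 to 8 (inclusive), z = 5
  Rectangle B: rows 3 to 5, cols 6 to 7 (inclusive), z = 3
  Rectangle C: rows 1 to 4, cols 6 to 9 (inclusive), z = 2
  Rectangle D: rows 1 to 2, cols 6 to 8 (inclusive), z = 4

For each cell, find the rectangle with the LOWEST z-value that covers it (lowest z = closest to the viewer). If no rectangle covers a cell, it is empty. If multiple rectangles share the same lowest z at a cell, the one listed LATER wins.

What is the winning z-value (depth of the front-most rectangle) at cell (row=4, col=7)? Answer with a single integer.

Check cell (4,7):
  A: rows 7-9 cols 4-8 -> outside (row miss)
  B: rows 3-5 cols 6-7 z=3 -> covers; best now B (z=3)
  C: rows 1-4 cols 6-9 z=2 -> covers; best now C (z=2)
  D: rows 1-2 cols 6-8 -> outside (row miss)
Winner: C at z=2

Answer: 2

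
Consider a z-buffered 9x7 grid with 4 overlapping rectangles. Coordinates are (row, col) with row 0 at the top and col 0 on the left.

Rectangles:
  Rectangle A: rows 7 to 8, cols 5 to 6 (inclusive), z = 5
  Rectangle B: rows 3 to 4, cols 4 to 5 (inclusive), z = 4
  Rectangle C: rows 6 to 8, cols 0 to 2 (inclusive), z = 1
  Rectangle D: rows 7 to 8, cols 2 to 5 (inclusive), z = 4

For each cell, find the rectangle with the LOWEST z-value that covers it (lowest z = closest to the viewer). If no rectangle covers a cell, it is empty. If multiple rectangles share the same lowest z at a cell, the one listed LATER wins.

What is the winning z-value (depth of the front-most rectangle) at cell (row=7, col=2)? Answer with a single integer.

Check cell (7,2):
  A: rows 7-8 cols 5-6 -> outside (col miss)
  B: rows 3-4 cols 4-5 -> outside (row miss)
  C: rows 6-8 cols 0-2 z=1 -> covers; best now C (z=1)
  D: rows 7-8 cols 2-5 z=4 -> covers; best now C (z=1)
Winner: C at z=1

Answer: 1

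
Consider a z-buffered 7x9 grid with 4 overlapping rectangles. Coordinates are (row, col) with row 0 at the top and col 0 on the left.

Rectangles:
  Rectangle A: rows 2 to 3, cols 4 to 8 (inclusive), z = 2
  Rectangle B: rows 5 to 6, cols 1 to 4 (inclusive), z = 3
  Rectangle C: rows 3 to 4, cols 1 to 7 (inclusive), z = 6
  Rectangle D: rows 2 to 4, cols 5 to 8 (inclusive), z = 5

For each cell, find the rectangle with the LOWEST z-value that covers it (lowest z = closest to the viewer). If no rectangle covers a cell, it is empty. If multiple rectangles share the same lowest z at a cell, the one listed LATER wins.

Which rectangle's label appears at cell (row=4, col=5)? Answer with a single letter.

Check cell (4,5):
  A: rows 2-3 cols 4-8 -> outside (row miss)
  B: rows 5-6 cols 1-4 -> outside (row miss)
  C: rows 3-4 cols 1-7 z=6 -> covers; best now C (z=6)
  D: rows 2-4 cols 5-8 z=5 -> covers; best now D (z=5)
Winner: D at z=5

Answer: D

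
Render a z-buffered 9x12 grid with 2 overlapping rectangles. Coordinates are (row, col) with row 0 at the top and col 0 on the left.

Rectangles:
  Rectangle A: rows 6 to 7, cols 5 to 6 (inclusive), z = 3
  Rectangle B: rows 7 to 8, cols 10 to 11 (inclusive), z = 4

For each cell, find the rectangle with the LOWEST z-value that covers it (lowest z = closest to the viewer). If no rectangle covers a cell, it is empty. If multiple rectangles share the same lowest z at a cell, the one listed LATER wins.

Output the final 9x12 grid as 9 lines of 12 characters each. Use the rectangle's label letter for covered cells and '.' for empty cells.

............
............
............
............
............
............
.....AA.....
.....AA...BB
..........BB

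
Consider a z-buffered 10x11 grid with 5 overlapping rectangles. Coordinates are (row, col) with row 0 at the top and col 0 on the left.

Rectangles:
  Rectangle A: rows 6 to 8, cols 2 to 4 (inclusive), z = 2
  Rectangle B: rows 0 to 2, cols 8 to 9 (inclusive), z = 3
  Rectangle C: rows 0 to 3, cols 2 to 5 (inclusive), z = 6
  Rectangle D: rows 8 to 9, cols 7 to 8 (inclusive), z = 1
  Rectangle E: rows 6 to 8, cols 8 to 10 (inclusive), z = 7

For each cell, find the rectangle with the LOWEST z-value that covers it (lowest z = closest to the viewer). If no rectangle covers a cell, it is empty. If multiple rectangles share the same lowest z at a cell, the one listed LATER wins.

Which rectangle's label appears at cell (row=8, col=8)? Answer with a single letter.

Check cell (8,8):
  A: rows 6-8 cols 2-4 -> outside (col miss)
  B: rows 0-2 cols 8-9 -> outside (row miss)
  C: rows 0-3 cols 2-5 -> outside (row miss)
  D: rows 8-9 cols 7-8 z=1 -> covers; best now D (z=1)
  E: rows 6-8 cols 8-10 z=7 -> covers; best now D (z=1)
Winner: D at z=1

Answer: D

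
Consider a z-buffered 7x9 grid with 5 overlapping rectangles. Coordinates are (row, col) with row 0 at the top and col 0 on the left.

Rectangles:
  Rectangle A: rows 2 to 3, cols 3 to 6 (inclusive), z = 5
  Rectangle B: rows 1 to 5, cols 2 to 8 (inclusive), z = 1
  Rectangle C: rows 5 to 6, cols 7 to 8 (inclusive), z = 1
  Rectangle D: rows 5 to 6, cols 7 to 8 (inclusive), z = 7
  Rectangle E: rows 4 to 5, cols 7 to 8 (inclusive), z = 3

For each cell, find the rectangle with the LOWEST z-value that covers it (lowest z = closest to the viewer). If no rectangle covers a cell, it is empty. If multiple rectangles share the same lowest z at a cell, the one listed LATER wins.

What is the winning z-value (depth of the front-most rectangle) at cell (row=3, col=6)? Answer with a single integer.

Check cell (3,6):
  A: rows 2-3 cols 3-6 z=5 -> covers; best now A (z=5)
  B: rows 1-5 cols 2-8 z=1 -> covers; best now B (z=1)
  C: rows 5-6 cols 7-8 -> outside (row miss)
  D: rows 5-6 cols 7-8 -> outside (row miss)
  E: rows 4-5 cols 7-8 -> outside (row miss)
Winner: B at z=1

Answer: 1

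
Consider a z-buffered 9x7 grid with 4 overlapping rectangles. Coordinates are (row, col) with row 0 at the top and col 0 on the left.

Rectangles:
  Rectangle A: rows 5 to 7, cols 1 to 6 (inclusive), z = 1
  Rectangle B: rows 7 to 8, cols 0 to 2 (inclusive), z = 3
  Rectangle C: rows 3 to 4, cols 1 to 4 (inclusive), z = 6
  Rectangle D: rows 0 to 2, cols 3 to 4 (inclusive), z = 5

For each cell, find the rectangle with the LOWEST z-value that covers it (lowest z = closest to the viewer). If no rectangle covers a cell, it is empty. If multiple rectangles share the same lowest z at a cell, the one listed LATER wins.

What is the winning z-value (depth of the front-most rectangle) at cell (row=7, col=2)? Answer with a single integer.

Answer: 1

Derivation:
Check cell (7,2):
  A: rows 5-7 cols 1-6 z=1 -> covers; best now A (z=1)
  B: rows 7-8 cols 0-2 z=3 -> covers; best now A (z=1)
  C: rows 3-4 cols 1-4 -> outside (row miss)
  D: rows 0-2 cols 3-4 -> outside (row miss)
Winner: A at z=1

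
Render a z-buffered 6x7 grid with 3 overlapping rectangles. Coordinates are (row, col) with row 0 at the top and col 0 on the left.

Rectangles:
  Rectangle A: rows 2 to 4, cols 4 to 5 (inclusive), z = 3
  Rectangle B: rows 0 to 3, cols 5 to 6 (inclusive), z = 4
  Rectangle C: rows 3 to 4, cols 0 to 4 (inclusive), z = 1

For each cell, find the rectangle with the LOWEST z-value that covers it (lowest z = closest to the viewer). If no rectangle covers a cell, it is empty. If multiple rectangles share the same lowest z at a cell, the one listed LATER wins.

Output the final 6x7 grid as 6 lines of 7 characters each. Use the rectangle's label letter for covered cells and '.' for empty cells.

.....BB
.....BB
....AAB
CCCCCAB
CCCCCA.
.......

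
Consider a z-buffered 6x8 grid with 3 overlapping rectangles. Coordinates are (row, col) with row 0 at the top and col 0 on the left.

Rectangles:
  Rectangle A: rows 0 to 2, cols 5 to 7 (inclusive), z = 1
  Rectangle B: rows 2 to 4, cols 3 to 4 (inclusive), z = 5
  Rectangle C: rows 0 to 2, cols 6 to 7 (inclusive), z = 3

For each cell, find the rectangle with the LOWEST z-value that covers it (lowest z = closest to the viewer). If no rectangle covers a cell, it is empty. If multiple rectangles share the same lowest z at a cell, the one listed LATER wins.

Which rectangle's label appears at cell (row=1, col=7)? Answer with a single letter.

Answer: A

Derivation:
Check cell (1,7):
  A: rows 0-2 cols 5-7 z=1 -> covers; best now A (z=1)
  B: rows 2-4 cols 3-4 -> outside (row miss)
  C: rows 0-2 cols 6-7 z=3 -> covers; best now A (z=1)
Winner: A at z=1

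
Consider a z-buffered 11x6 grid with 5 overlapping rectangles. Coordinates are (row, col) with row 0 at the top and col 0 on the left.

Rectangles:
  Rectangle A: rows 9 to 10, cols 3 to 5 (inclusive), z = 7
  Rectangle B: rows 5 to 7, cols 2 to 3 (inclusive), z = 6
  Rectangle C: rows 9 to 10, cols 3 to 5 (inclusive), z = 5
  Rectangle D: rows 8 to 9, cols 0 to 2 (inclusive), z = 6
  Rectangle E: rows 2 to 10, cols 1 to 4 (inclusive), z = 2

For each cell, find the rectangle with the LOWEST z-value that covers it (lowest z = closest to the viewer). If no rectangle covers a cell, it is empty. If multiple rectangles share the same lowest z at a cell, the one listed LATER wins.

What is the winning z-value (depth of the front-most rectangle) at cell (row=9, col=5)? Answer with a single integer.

Answer: 5

Derivation:
Check cell (9,5):
  A: rows 9-10 cols 3-5 z=7 -> covers; best now A (z=7)
  B: rows 5-7 cols 2-3 -> outside (row miss)
  C: rows 9-10 cols 3-5 z=5 -> covers; best now C (z=5)
  D: rows 8-9 cols 0-2 -> outside (col miss)
  E: rows 2-10 cols 1-4 -> outside (col miss)
Winner: C at z=5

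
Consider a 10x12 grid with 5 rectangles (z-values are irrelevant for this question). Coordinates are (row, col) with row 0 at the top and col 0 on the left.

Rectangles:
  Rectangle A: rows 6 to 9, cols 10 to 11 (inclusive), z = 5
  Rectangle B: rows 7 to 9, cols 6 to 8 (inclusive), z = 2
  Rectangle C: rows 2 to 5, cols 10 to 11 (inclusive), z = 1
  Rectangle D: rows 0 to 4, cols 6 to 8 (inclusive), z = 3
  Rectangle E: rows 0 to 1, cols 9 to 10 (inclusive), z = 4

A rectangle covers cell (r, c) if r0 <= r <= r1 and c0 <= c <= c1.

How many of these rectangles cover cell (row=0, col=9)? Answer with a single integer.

Answer: 1

Derivation:
Check cell (0,9):
  A: rows 6-9 cols 10-11 -> outside (row miss)
  B: rows 7-9 cols 6-8 -> outside (row miss)
  C: rows 2-5 cols 10-11 -> outside (row miss)
  D: rows 0-4 cols 6-8 -> outside (col miss)
  E: rows 0-1 cols 9-10 -> covers
Count covering = 1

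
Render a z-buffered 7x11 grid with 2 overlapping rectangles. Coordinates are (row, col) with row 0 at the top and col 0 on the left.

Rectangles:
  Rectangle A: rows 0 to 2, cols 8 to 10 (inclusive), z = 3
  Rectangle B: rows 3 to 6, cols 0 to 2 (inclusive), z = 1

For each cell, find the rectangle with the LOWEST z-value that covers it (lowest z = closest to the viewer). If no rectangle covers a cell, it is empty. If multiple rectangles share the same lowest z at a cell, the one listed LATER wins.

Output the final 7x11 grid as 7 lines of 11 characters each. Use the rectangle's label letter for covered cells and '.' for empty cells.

........AAA
........AAA
........AAA
BBB........
BBB........
BBB........
BBB........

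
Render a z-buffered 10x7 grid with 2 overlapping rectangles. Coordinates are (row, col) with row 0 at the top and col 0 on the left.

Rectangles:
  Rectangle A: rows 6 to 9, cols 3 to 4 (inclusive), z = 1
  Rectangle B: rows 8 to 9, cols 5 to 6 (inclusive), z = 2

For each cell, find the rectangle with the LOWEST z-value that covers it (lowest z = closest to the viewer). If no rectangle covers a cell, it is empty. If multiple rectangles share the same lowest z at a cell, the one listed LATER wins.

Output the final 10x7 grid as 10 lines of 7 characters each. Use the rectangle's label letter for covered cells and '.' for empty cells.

.......
.......
.......
.......
.......
.......
...AA..
...AA..
...AABB
...AABB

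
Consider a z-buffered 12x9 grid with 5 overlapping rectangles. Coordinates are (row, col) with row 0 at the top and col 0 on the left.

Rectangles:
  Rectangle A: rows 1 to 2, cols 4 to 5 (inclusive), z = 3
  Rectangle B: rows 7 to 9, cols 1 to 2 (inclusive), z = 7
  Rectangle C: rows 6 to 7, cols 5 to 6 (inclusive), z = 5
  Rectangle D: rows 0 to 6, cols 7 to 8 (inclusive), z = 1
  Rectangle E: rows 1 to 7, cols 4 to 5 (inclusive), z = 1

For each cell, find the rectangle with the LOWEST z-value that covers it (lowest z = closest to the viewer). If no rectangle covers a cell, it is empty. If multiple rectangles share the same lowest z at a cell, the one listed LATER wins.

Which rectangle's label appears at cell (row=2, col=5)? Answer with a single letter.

Answer: E

Derivation:
Check cell (2,5):
  A: rows 1-2 cols 4-5 z=3 -> covers; best now A (z=3)
  B: rows 7-9 cols 1-2 -> outside (row miss)
  C: rows 6-7 cols 5-6 -> outside (row miss)
  D: rows 0-6 cols 7-8 -> outside (col miss)
  E: rows 1-7 cols 4-5 z=1 -> covers; best now E (z=1)
Winner: E at z=1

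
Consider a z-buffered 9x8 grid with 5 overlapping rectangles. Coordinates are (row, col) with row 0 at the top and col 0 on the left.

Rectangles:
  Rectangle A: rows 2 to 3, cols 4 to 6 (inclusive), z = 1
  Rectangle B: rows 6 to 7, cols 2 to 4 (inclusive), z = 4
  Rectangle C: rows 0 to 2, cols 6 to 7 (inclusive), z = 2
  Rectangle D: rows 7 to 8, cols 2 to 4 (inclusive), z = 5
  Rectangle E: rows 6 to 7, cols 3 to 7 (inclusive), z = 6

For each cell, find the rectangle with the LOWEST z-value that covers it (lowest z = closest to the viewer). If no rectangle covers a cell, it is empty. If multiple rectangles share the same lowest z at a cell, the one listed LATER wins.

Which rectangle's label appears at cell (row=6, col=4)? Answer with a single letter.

Check cell (6,4):
  A: rows 2-3 cols 4-6 -> outside (row miss)
  B: rows 6-7 cols 2-4 z=4 -> covers; best now B (z=4)
  C: rows 0-2 cols 6-7 -> outside (row miss)
  D: rows 7-8 cols 2-4 -> outside (row miss)
  E: rows 6-7 cols 3-7 z=6 -> covers; best now B (z=4)
Winner: B at z=4

Answer: B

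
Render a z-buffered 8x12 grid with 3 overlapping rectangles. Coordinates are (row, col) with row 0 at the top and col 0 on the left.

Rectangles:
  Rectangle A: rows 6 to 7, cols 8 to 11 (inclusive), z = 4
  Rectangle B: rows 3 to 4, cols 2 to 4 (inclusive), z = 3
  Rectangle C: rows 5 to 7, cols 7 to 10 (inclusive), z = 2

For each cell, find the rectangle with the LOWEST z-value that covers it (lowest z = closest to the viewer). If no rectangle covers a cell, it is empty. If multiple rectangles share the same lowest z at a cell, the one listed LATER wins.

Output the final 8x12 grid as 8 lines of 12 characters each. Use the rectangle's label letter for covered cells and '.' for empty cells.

............
............
............
..BBB.......
..BBB.......
.......CCCC.
.......CCCCA
.......CCCCA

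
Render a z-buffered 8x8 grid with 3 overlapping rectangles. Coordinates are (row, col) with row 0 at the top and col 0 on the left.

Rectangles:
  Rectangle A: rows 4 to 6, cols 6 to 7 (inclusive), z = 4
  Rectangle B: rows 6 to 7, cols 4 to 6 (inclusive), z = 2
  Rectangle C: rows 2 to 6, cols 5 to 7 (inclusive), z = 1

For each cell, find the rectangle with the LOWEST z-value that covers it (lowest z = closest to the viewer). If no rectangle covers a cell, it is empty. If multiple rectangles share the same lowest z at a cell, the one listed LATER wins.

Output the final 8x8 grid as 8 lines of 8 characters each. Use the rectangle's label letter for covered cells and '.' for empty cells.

........
........
.....CCC
.....CCC
.....CCC
.....CCC
....BCCC
....BBB.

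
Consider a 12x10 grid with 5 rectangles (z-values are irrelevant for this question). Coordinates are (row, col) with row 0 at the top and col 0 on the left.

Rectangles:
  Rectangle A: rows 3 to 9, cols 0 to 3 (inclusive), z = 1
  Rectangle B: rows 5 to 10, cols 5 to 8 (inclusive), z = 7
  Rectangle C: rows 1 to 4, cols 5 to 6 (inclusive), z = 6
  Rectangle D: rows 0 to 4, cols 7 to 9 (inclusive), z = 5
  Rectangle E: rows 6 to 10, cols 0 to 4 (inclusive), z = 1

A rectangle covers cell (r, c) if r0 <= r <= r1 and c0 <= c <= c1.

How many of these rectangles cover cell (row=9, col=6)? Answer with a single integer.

Answer: 1

Derivation:
Check cell (9,6):
  A: rows 3-9 cols 0-3 -> outside (col miss)
  B: rows 5-10 cols 5-8 -> covers
  C: rows 1-4 cols 5-6 -> outside (row miss)
  D: rows 0-4 cols 7-9 -> outside (row miss)
  E: rows 6-10 cols 0-4 -> outside (col miss)
Count covering = 1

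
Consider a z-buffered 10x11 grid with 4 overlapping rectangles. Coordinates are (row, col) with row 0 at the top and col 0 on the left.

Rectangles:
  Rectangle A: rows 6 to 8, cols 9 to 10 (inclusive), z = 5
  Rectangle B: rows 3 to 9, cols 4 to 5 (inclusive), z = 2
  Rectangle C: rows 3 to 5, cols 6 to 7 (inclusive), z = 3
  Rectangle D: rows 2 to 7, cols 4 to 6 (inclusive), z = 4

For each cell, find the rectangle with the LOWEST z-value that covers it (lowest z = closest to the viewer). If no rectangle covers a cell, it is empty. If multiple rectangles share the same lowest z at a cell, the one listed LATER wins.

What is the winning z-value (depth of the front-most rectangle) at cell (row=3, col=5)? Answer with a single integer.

Check cell (3,5):
  A: rows 6-8 cols 9-10 -> outside (row miss)
  B: rows 3-9 cols 4-5 z=2 -> covers; best now B (z=2)
  C: rows 3-5 cols 6-7 -> outside (col miss)
  D: rows 2-7 cols 4-6 z=4 -> covers; best now B (z=2)
Winner: B at z=2

Answer: 2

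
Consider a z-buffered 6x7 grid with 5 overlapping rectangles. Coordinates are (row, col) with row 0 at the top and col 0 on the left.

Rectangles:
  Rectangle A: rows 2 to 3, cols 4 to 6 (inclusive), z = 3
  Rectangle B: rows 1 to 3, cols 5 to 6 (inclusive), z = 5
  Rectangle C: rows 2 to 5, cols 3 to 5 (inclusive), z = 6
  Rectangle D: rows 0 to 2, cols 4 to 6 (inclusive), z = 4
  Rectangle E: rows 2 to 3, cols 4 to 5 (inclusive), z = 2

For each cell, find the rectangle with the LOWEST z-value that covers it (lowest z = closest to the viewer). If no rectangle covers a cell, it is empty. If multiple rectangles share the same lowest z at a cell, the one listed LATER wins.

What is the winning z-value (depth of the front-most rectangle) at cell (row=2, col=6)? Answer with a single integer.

Answer: 3

Derivation:
Check cell (2,6):
  A: rows 2-3 cols 4-6 z=3 -> covers; best now A (z=3)
  B: rows 1-3 cols 5-6 z=5 -> covers; best now A (z=3)
  C: rows 2-5 cols 3-5 -> outside (col miss)
  D: rows 0-2 cols 4-6 z=4 -> covers; best now A (z=3)
  E: rows 2-3 cols 4-5 -> outside (col miss)
Winner: A at z=3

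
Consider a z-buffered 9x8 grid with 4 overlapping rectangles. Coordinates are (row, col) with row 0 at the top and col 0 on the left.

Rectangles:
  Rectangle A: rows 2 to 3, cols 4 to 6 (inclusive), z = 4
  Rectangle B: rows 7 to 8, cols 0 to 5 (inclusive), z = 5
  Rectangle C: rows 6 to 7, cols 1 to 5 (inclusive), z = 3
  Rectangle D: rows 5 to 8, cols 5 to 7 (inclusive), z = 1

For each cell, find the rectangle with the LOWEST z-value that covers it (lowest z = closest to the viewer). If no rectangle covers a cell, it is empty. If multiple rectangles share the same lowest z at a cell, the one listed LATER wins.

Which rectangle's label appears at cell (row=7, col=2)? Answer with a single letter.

Check cell (7,2):
  A: rows 2-3 cols 4-6 -> outside (row miss)
  B: rows 7-8 cols 0-5 z=5 -> covers; best now B (z=5)
  C: rows 6-7 cols 1-5 z=3 -> covers; best now C (z=3)
  D: rows 5-8 cols 5-7 -> outside (col miss)
Winner: C at z=3

Answer: C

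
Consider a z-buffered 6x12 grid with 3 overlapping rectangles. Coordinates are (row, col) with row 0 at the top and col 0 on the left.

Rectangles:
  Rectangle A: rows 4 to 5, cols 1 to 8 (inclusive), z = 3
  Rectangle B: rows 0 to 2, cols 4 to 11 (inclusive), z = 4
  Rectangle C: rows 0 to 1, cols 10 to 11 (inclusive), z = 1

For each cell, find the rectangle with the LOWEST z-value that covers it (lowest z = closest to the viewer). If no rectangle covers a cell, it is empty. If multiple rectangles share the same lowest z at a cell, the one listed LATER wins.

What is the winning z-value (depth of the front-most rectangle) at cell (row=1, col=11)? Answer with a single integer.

Answer: 1

Derivation:
Check cell (1,11):
  A: rows 4-5 cols 1-8 -> outside (row miss)
  B: rows 0-2 cols 4-11 z=4 -> covers; best now B (z=4)
  C: rows 0-1 cols 10-11 z=1 -> covers; best now C (z=1)
Winner: C at z=1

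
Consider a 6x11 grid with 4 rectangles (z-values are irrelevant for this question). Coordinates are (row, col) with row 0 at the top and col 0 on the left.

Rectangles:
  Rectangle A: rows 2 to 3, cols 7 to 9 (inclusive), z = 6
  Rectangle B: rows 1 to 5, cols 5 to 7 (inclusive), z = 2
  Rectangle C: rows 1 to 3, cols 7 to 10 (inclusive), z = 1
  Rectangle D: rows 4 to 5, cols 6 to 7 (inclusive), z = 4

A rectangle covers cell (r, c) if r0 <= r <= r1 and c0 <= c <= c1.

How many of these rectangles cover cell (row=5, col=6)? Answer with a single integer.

Answer: 2

Derivation:
Check cell (5,6):
  A: rows 2-3 cols 7-9 -> outside (row miss)
  B: rows 1-5 cols 5-7 -> covers
  C: rows 1-3 cols 7-10 -> outside (row miss)
  D: rows 4-5 cols 6-7 -> covers
Count covering = 2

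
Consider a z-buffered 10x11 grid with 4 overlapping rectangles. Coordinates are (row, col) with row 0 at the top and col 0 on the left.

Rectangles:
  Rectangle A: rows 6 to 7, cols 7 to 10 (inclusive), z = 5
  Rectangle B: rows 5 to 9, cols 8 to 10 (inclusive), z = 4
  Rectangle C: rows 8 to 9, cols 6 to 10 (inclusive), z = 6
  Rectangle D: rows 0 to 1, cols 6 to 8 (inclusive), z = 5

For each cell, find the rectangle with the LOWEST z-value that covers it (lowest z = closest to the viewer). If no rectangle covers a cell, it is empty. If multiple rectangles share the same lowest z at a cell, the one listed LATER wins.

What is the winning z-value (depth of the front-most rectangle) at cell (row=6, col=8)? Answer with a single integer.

Answer: 4

Derivation:
Check cell (6,8):
  A: rows 6-7 cols 7-10 z=5 -> covers; best now A (z=5)
  B: rows 5-9 cols 8-10 z=4 -> covers; best now B (z=4)
  C: rows 8-9 cols 6-10 -> outside (row miss)
  D: rows 0-1 cols 6-8 -> outside (row miss)
Winner: B at z=4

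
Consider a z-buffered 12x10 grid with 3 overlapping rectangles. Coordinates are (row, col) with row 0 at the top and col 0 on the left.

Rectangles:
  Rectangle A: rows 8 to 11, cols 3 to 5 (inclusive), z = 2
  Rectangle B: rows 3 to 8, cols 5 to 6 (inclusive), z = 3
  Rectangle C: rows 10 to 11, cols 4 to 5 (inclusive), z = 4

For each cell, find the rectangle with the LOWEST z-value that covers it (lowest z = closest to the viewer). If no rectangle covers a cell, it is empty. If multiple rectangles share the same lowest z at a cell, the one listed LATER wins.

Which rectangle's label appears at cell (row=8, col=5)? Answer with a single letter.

Answer: A

Derivation:
Check cell (8,5):
  A: rows 8-11 cols 3-5 z=2 -> covers; best now A (z=2)
  B: rows 3-8 cols 5-6 z=3 -> covers; best now A (z=2)
  C: rows 10-11 cols 4-5 -> outside (row miss)
Winner: A at z=2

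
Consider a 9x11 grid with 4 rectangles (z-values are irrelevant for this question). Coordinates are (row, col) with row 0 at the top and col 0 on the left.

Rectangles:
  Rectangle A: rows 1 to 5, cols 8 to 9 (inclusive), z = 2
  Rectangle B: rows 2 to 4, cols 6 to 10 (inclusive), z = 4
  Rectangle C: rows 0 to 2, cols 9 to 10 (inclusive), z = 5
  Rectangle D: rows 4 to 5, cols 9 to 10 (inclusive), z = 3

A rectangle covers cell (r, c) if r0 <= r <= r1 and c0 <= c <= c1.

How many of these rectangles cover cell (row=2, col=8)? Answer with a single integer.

Answer: 2

Derivation:
Check cell (2,8):
  A: rows 1-5 cols 8-9 -> covers
  B: rows 2-4 cols 6-10 -> covers
  C: rows 0-2 cols 9-10 -> outside (col miss)
  D: rows 4-5 cols 9-10 -> outside (row miss)
Count covering = 2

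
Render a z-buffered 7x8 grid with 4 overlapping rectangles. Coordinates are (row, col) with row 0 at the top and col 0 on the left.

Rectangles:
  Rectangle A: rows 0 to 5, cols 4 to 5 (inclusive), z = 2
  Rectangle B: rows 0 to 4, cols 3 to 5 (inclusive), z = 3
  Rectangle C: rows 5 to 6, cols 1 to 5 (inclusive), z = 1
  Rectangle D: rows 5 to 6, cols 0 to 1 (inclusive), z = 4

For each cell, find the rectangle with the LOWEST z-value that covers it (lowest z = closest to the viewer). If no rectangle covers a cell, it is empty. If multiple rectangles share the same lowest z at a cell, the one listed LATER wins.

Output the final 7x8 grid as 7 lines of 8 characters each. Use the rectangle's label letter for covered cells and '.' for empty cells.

...BAA..
...BAA..
...BAA..
...BAA..
...BAA..
DCCCCC..
DCCCCC..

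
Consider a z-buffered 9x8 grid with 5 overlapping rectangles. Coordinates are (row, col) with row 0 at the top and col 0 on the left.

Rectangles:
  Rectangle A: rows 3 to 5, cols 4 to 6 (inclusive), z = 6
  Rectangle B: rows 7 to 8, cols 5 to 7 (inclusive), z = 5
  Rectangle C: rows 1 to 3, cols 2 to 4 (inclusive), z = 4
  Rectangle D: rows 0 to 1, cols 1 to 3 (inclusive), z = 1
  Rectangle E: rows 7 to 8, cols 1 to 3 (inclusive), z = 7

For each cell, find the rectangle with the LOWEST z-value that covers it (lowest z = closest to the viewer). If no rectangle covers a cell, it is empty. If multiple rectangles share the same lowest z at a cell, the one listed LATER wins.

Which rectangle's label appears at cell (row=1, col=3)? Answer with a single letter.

Answer: D

Derivation:
Check cell (1,3):
  A: rows 3-5 cols 4-6 -> outside (row miss)
  B: rows 7-8 cols 5-7 -> outside (row miss)
  C: rows 1-3 cols 2-4 z=4 -> covers; best now C (z=4)
  D: rows 0-1 cols 1-3 z=1 -> covers; best now D (z=1)
  E: rows 7-8 cols 1-3 -> outside (row miss)
Winner: D at z=1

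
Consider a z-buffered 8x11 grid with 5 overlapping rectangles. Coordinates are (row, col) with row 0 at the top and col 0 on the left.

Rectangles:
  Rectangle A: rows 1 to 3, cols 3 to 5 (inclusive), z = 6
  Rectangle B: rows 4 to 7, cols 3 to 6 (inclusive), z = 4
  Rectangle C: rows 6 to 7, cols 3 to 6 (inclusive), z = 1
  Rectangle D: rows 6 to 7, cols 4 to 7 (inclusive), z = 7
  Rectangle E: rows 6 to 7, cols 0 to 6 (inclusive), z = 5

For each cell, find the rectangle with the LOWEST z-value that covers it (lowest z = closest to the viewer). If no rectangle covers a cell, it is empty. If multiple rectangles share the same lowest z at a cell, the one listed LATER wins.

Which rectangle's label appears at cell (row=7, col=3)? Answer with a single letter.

Check cell (7,3):
  A: rows 1-3 cols 3-5 -> outside (row miss)
  B: rows 4-7 cols 3-6 z=4 -> covers; best now B (z=4)
  C: rows 6-7 cols 3-6 z=1 -> covers; best now C (z=1)
  D: rows 6-7 cols 4-7 -> outside (col miss)
  E: rows 6-7 cols 0-6 z=5 -> covers; best now C (z=1)
Winner: C at z=1

Answer: C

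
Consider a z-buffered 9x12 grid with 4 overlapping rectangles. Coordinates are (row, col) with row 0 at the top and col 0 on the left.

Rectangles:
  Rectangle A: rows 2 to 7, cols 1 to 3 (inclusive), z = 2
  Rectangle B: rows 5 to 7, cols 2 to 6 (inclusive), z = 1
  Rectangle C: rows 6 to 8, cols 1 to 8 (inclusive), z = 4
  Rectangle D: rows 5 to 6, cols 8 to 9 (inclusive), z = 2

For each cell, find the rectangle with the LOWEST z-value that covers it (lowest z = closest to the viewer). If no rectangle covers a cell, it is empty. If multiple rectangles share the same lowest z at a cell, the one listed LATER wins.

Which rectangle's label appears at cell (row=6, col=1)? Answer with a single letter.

Check cell (6,1):
  A: rows 2-7 cols 1-3 z=2 -> covers; best now A (z=2)
  B: rows 5-7 cols 2-6 -> outside (col miss)
  C: rows 6-8 cols 1-8 z=4 -> covers; best now A (z=2)
  D: rows 5-6 cols 8-9 -> outside (col miss)
Winner: A at z=2

Answer: A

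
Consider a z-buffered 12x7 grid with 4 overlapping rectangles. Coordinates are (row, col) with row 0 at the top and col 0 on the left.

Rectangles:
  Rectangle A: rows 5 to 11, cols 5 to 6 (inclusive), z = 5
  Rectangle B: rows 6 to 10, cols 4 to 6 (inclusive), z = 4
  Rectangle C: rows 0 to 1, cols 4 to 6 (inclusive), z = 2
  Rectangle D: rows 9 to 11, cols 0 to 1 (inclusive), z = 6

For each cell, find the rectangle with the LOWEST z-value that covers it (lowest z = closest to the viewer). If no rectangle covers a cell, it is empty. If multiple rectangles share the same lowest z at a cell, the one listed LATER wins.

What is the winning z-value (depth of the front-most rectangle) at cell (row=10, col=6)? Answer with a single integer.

Check cell (10,6):
  A: rows 5-11 cols 5-6 z=5 -> covers; best now A (z=5)
  B: rows 6-10 cols 4-6 z=4 -> covers; best now B (z=4)
  C: rows 0-1 cols 4-6 -> outside (row miss)
  D: rows 9-11 cols 0-1 -> outside (col miss)
Winner: B at z=4

Answer: 4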